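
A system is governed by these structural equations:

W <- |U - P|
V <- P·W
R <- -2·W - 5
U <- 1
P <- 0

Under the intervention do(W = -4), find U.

1

Under do(W=-4), the mechanism W <- |U - P| is discarded; W is fixed at -4.
Since U is not a descendant of the intervened variable, it is unaffected.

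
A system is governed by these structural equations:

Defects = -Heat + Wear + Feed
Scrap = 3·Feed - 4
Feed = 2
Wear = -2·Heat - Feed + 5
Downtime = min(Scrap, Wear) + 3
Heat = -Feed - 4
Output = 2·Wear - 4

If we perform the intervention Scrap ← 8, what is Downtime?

11

Under do(Scrap=8), the mechanism Scrap = 3·Feed - 4 is discarded; Scrap is fixed at 8.
Heat = -Feed - 4  [with Feed=2]  = -6
Wear = -2·Heat - Feed + 5  [with Heat=-6, Feed=2]  = 15
Downtime = min(Scrap, Wear) + 3  [with Scrap=8, Wear=15]  = 11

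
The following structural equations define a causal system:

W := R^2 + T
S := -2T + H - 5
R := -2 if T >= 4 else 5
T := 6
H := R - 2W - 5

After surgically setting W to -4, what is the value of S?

-16

do(W=-4) replaces the equation W := R^2 + T with the constant W = -4.
R = -2 if T >= 4 else 5  [with T=6]  = -2
H = R - 2W - 5  [with R=-2, W=-4]  = 1
S = -2T + H - 5  [with T=6, H=1]  = -16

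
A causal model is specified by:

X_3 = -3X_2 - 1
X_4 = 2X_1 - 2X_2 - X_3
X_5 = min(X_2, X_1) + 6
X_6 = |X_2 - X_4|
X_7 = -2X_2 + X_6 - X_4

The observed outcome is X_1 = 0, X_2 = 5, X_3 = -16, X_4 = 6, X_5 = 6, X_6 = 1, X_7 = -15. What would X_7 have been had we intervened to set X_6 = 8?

Intervening sets X_6 = 8 and removes its equation (X_6 = |X_2 - X_4|).
X_3 = -3X_2 - 1  [with X_2=5]  = -16
X_4 = 2X_1 - 2X_2 - X_3  [with X_1=0, X_2=5, X_3=-16]  = 6
X_7 = -2X_2 + X_6 - X_4  [with X_2=5, X_6=8, X_4=6]  = -8

-8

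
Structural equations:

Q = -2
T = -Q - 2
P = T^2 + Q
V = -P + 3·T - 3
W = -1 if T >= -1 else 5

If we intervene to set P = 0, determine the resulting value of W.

do(P=0) replaces the equation P = T^2 + Q with the constant P = 0.
W is not downstream of the intervention, so its value is determined by the original equations.
T = -Q - 2  [with Q=-2]  = 0
W = -1 if T >= -1 else 5  [with T=0]  = -1

-1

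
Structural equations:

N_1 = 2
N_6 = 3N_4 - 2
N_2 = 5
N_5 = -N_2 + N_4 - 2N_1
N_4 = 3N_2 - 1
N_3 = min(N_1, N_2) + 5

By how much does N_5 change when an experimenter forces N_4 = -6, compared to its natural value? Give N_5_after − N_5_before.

-20

Intervening sets N_4 = -6 and removes its equation (N_4 = 3N_2 - 1).
N_5 = -N_2 + N_4 - 2N_1  [with N_2=5, N_4=-6, N_1=2]  = -15
Without intervention: N_4 = 3N_2 - 1  [with N_2=5]  = 14; N_5 = -N_2 + N_4 - 2N_1  [with N_2=5, N_4=14, N_1=2]  = 5.
Change = -15 − 5 = -20.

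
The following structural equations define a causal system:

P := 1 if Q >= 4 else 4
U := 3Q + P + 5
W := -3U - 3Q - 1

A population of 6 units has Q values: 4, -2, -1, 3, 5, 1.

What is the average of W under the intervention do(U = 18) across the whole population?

Every unit gets U=18 under the intervention. W values become -67, -49, -52, -64, -70, -58; E[W|do(U=18)] = -60.

-60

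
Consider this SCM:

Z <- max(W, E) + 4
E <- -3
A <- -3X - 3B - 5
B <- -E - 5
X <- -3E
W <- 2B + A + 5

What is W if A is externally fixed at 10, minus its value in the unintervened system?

Intervening sets A = 10 and removes its equation (A <- -3X - 3B - 5).
B = -E - 5  [with E=-3]  = -2
W = 2B + A + 5  [with B=-2, A=10]  = 11
Without intervention: X = -3E  [with E=-3]  = 9; B = -E - 5  [with E=-3]  = -2; A = -3X - 3B - 5  [with X=9, B=-2]  = -26; W = 2B + A + 5  [with B=-2, A=-26]  = -25.
Change = 11 − (-25) = 36.

36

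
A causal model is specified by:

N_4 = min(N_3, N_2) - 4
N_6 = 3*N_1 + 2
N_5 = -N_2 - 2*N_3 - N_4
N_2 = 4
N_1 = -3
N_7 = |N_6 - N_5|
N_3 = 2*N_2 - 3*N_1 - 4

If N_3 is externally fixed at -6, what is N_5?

do(N_3=-6) replaces the equation N_3 = 2*N_2 - 3*N_1 - 4 with the constant N_3 = -6.
N_4 = min(N_3, N_2) - 4  [with N_3=-6, N_2=4]  = -10
N_5 = -N_2 - 2*N_3 - N_4  [with N_2=4, N_3=-6, N_4=-10]  = 18

18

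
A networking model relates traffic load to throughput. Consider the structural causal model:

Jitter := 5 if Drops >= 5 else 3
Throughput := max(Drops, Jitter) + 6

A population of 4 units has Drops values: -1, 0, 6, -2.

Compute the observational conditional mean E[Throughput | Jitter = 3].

9

E[Throughput|Jitter=3] averages over only the 3 units with Jitter=3 (Drops = -1, 0, -2): Throughput = 9, 9, 9, mean 9.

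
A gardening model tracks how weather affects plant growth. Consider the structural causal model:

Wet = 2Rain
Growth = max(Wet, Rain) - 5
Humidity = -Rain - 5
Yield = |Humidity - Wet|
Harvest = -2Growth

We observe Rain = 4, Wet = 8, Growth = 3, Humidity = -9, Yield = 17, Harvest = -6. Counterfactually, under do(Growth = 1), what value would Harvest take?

The intervention breaks the incoming arrows to Growth: Growth = max(Wet, Rain) - 5 no longer applies, and Growth = 1.
Harvest = -2Growth  [with Growth=1]  = -2

-2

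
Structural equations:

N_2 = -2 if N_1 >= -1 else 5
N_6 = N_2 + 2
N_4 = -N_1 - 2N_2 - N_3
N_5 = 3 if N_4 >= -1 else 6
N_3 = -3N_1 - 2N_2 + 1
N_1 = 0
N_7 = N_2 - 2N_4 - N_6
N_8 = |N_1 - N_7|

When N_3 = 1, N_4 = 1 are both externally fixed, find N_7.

-4

Under do(N_3 = 1, N_4 = 1), each intervened variable's structural equation is replaced by its fixed value.
N_2 = -2 if N_1 >= -1 else 5  [with N_1=0]  = -2
N_6 = N_2 + 2  [with N_2=-2]  = 0
N_7 = N_2 - 2N_4 - N_6  [with N_2=-2, N_4=1, N_6=0]  = -4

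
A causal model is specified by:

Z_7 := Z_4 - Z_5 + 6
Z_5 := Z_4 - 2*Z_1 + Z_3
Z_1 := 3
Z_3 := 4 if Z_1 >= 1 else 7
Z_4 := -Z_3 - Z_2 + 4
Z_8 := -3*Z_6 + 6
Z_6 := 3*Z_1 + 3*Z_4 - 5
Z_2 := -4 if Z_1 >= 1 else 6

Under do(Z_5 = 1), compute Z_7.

Under do(Z_5=1), the mechanism Z_5 := Z_4 - 2*Z_1 + Z_3 is discarded; Z_5 is fixed at 1.
Z_2 = -4 if Z_1 >= 1 else 6  [with Z_1=3]  = -4
Z_3 = 4 if Z_1 >= 1 else 7  [with Z_1=3]  = 4
Z_4 = -Z_3 - Z_2 + 4  [with Z_3=4, Z_2=-4]  = 4
Z_7 = Z_4 - Z_5 + 6  [with Z_4=4, Z_5=1]  = 9

9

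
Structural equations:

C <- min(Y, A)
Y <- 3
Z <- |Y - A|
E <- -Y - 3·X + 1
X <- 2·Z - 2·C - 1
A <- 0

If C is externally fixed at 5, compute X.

-5

do(C=5) replaces the equation C <- min(Y, A) with the constant C = 5.
Z = |Y - A|  [with Y=3, A=0]  = 3
X = 2·Z - 2·C - 1  [with Z=3, C=5]  = -5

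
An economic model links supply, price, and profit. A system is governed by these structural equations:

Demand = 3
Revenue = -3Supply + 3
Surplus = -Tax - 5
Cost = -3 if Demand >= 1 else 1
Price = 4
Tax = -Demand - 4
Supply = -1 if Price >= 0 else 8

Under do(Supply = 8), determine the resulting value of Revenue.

do(Supply=8) replaces the equation Supply = -1 if Price >= 0 else 8 with the constant Supply = 8.
Revenue = -3Supply + 3  [with Supply=8]  = -21

-21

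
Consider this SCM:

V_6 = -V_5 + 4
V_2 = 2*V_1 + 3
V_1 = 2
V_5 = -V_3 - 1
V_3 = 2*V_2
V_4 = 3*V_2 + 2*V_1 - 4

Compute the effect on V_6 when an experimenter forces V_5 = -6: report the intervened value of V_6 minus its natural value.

-9

The intervention breaks the incoming arrows to V_5: V_5 = -V_3 - 1 no longer applies, and V_5 = -6.
V_6 = -V_5 + 4  [with V_5=-6]  = 10
Without intervention: V_2 = 2*V_1 + 3  [with V_1=2]  = 7; V_3 = 2*V_2  [with V_2=7]  = 14; V_5 = -V_3 - 1  [with V_3=14]  = -15; V_6 = -V_5 + 4  [with V_5=-15]  = 19.
Change = 10 − 19 = -9.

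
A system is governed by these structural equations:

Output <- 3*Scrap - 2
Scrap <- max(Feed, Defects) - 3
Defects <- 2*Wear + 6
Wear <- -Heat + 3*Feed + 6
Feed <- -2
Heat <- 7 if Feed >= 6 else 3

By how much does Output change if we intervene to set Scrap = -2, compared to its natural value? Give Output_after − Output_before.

3

The intervention breaks the incoming arrows to Scrap: Scrap <- max(Feed, Defects) - 3 no longer applies, and Scrap = -2.
Output = 3*Scrap - 2  [with Scrap=-2]  = -8
Without intervention: Heat = 7 if Feed >= 6 else 3  [with Feed=-2]  = 3; Wear = -Heat + 3*Feed + 6  [with Heat=3, Feed=-2]  = -3; Defects = 2*Wear + 6  [with Wear=-3]  = 0; Scrap = max(Feed, Defects) - 3  [with Feed=-2, Defects=0]  = -3; Output = 3*Scrap - 2  [with Scrap=-3]  = -11.
Change = -8 − (-11) = 3.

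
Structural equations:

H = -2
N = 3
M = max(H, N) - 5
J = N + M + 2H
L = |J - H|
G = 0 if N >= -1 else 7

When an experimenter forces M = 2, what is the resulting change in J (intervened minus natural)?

4

The intervention breaks the incoming arrows to M: M = max(H, N) - 5 no longer applies, and M = 2.
J = N + M + 2H  [with N=3, M=2, H=-2]  = 1
Without intervention: M = max(H, N) - 5  [with H=-2, N=3]  = -2; J = N + M + 2H  [with N=3, M=-2, H=-2]  = -3.
Change = 1 − (-3) = 4.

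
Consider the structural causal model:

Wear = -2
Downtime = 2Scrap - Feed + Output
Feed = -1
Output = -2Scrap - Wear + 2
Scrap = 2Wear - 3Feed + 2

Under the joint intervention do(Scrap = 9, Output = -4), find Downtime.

15

Setting Scrap = 9, Output = -4 by intervention discards those variables' equations.
Downtime = 2Scrap - Feed + Output  [with Scrap=9, Feed=-1, Output=-4]  = 15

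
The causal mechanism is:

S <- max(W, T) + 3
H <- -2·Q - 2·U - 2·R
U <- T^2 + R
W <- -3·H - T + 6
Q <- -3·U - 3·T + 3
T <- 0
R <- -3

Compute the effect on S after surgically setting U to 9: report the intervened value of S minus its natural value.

-42

The intervention breaks the incoming arrows to U: U <- T^2 + R no longer applies, and U = 9.
Q = -3·U - 3·T + 3  [with U=9, T=0]  = -24
H = -2·Q - 2·U - 2·R  [with Q=-24, U=9, R=-3]  = 36
W = -3·H - T + 6  [with H=36, T=0]  = -102
S = max(W, T) + 3  [with W=-102, T=0]  = 3
Without intervention: U = T^2 + R  [with T=0, R=-3]  = -3; Q = -3·U - 3·T + 3  [with U=-3, T=0]  = 12; H = -2·Q - 2·U - 2·R  [with Q=12, U=-3, R=-3]  = -12; W = -3·H - T + 6  [with H=-12, T=0]  = 42; S = max(W, T) + 3  [with W=42, T=0]  = 45.
Change = 3 − 45 = -42.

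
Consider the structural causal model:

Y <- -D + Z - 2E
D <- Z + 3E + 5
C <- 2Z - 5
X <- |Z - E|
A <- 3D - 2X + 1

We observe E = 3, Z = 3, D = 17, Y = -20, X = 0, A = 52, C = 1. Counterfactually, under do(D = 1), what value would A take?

4

The intervention breaks the incoming arrows to D: D <- Z + 3E + 5 no longer applies, and D = 1.
X = |Z - E|  [with Z=3, E=3]  = 0
A = 3D - 2X + 1  [with D=1, X=0]  = 4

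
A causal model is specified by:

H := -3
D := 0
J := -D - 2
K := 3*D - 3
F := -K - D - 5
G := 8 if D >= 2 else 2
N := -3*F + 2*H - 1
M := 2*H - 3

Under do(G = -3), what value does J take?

do(G=-3) replaces the equation G := 8 if D >= 2 else 2 with the constant G = -3.
J is not downstream of the intervention, so its value is determined by the original equations.
J = -D - 2  [with D=0]  = -2

-2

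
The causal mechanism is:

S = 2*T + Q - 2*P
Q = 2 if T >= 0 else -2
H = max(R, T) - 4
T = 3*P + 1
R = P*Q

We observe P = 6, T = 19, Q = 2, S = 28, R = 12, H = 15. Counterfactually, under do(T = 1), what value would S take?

-8

Under do(T=1), the mechanism T = 3*P + 1 is discarded; T is fixed at 1.
Q = 2 if T >= 0 else -2  [with T=1]  = 2
S = 2*T + Q - 2*P  [with T=1, Q=2, P=6]  = -8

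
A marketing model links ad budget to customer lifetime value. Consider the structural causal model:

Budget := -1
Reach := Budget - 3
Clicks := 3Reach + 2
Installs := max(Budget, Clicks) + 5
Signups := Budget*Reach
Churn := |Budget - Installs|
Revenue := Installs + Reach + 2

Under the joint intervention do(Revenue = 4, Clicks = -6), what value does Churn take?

Setting Revenue = 4, Clicks = -6 by intervention discards those variables' equations.
Installs = max(Budget, Clicks) + 5  [with Budget=-1, Clicks=-6]  = 4
Churn = |Budget - Installs|  [with Budget=-1, Installs=4]  = 5

5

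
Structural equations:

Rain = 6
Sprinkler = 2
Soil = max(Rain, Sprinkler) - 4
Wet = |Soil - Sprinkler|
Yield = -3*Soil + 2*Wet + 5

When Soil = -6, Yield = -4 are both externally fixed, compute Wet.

The joint intervention fixes Soil = -6, Yield = -4, removing each variable's own equation.
Wet = |Soil - Sprinkler|  [with Soil=-6, Sprinkler=2]  = 8

8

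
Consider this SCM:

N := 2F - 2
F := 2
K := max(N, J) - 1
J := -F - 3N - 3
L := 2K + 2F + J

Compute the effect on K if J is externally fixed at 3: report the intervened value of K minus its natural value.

1

The intervention breaks the incoming arrows to J: J := -F - 3N - 3 no longer applies, and J = 3.
N = 2F - 2  [with F=2]  = 2
K = max(N, J) - 1  [with N=2, J=3]  = 2
Without intervention: N = 2F - 2  [with F=2]  = 2; J = -F - 3N - 3  [with F=2, N=2]  = -11; K = max(N, J) - 1  [with N=2, J=-11]  = 1.
Change = 2 − 1 = 1.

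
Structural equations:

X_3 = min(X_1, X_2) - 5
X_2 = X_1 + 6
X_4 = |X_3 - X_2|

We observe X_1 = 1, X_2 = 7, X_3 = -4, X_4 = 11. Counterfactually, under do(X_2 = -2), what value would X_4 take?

5

Under do(X_2=-2), the mechanism X_2 = X_1 + 6 is discarded; X_2 is fixed at -2.
X_3 = min(X_1, X_2) - 5  [with X_1=1, X_2=-2]  = -7
X_4 = |X_3 - X_2|  [with X_3=-7, X_2=-2]  = 5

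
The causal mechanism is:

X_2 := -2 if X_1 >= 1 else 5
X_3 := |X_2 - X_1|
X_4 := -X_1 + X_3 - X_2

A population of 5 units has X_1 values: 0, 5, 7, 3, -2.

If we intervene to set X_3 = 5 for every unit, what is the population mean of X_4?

1.6

The intervention sets X_3=5 in all 5 units regardless of X_1. Recomputing X_4 per unit gives 0, 2, 0, 4, 2; average 1.6.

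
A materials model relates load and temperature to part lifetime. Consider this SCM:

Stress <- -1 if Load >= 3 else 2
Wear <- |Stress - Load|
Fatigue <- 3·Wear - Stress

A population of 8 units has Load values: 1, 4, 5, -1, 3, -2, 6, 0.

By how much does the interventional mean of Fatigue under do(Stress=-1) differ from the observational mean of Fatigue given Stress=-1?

do(Stress=-1) breaks Stress's dependence on Load. With Stress=-1 fixed, Fatigue across the units is 7, 16, 19, 1, 13, 4, 22, 4, mean 10.75.
Conditioning on Stress=-1 selects the 4 unit(s) with Load ∈ {4, 5, 3, 6}. Their Fatigue values: 16, 19, 13, 22. Mean = 17.5.
Difference = 10.75 − 17.5 = -6.75.

-6.75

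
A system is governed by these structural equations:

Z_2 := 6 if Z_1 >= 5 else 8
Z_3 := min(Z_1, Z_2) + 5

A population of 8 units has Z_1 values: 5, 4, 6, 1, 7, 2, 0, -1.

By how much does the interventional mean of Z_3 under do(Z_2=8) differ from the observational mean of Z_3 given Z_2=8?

1.8

Under do(Z_2=8), Z_2's equation is replaced by Z_2=8 for every unit. Per-unit Z_3: 10, 9, 11, 6, 12, 7, 5, 4. Mean = 8.
E[Z_3|Z_2=8] averages over only the 5 units with Z_2=8 (Z_1 = 4, 1, 2, 0, -1): Z_3 = 9, 6, 7, 5, 4, mean 6.2.
Difference = 8 − 6.2 = 1.8.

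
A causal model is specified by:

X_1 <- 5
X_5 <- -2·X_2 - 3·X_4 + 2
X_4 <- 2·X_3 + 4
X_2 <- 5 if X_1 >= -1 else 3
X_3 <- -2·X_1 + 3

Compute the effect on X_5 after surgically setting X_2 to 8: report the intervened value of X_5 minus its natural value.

do(X_2=8) replaces the equation X_2 <- 5 if X_1 >= -1 else 3 with the constant X_2 = 8.
X_3 = -2·X_1 + 3  [with X_1=5]  = -7
X_4 = 2·X_3 + 4  [with X_3=-7]  = -10
X_5 = -2·X_2 - 3·X_4 + 2  [with X_2=8, X_4=-10]  = 16
Without intervention: X_2 = 5 if X_1 >= -1 else 3  [with X_1=5]  = 5; X_3 = -2·X_1 + 3  [with X_1=5]  = -7; X_4 = 2·X_3 + 4  [with X_3=-7]  = -10; X_5 = -2·X_2 - 3·X_4 + 2  [with X_2=5, X_4=-10]  = 22.
Change = 16 − 22 = -6.

-6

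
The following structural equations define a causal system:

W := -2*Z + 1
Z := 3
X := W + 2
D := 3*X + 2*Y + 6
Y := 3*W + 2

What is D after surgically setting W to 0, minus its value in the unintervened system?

do(W=0) replaces the equation W := -2*Z + 1 with the constant W = 0.
Y = 3*W + 2  [with W=0]  = 2
X = W + 2  [with W=0]  = 2
D = 3*X + 2*Y + 6  [with X=2, Y=2]  = 16
Without intervention: W = -2*Z + 1  [with Z=3]  = -5; Y = 3*W + 2  [with W=-5]  = -13; X = W + 2  [with W=-5]  = -3; D = 3*X + 2*Y + 6  [with X=-3, Y=-13]  = -29.
Change = 16 − (-29) = 45.

45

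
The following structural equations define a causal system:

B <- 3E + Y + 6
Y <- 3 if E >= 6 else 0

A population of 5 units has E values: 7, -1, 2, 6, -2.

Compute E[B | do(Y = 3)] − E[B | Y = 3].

-12.3

Under do(Y=3), Y's equation is replaced by Y=3 for every unit. Per-unit B: 30, 6, 15, 27, 3. Mean = 16.2.
Conditioning on Y=3 selects the 2 unit(s) with E ∈ {7, 6}. Their B values: 30, 27. Mean = 28.5.
Difference = 16.2 − 28.5 = -12.3.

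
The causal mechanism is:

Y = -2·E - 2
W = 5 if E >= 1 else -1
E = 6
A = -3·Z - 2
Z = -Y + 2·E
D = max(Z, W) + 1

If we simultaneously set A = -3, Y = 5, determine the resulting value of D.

The joint intervention fixes A = -3, Y = 5, removing each variable's own equation.
Z = -Y + 2·E  [with Y=5, E=6]  = 7
W = 5 if E >= 1 else -1  [with E=6]  = 5
D = max(Z, W) + 1  [with Z=7, W=5]  = 8

8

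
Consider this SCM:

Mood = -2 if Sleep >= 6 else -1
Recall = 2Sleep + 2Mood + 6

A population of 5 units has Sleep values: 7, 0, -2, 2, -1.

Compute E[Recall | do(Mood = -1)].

6.4

The intervention sets Mood=-1 in all 5 units regardless of Sleep. Recomputing Recall per unit gives 18, 4, 0, 8, 2; average 6.4.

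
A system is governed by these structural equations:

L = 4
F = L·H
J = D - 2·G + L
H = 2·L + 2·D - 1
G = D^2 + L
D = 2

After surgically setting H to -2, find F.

-8

do(H=-2) replaces the equation H = 2·L + 2·D - 1 with the constant H = -2.
F = L·H  [with L=4, H=-2]  = -8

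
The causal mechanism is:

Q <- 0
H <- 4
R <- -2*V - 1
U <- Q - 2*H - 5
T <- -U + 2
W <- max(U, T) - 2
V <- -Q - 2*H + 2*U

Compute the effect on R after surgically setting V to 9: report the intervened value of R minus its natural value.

The intervention breaks the incoming arrows to V: V <- -Q - 2*H + 2*U no longer applies, and V = 9.
R = -2*V - 1  [with V=9]  = -19
Without intervention: U = Q - 2*H - 5  [with Q=0, H=4]  = -13; V = -Q - 2*H + 2*U  [with Q=0, H=4, U=-13]  = -34; R = -2*V - 1  [with V=-34]  = 67.
Change = -19 − 67 = -86.

-86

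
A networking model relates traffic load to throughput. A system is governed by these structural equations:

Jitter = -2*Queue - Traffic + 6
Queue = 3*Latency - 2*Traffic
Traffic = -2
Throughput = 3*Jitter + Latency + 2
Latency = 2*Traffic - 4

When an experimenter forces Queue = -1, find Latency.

Under do(Queue=-1), the mechanism Queue = 3*Latency - 2*Traffic is discarded; Queue is fixed at -1.
Since Latency is not a descendant of the intervened variable, it is unaffected.
Latency = 2*Traffic - 4  [with Traffic=-2]  = -8

-8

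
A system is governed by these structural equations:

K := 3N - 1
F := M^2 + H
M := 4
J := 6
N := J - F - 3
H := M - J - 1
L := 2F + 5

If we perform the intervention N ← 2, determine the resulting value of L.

31

The intervention breaks the incoming arrows to N: N := J - F - 3 no longer applies, and N = 2.
Since L is not a descendant of the intervened variable, it is unaffected.
H = M - J - 1  [with M=4, J=6]  = -3
F = M^2 + H  [with M=4, H=-3]  = 13
L = 2F + 5  [with F=13]  = 31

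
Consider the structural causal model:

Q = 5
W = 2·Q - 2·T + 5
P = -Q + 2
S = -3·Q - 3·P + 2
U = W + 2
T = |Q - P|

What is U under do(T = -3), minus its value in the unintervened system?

The intervention breaks the incoming arrows to T: T = |Q - P| no longer applies, and T = -3.
W = 2·Q - 2·T + 5  [with Q=5, T=-3]  = 21
U = W + 2  [with W=21]  = 23
Without intervention: P = -Q + 2  [with Q=5]  = -3; T = |Q - P|  [with Q=5, P=-3]  = 8; W = 2·Q - 2·T + 5  [with Q=5, T=8]  = -1; U = W + 2  [with W=-1]  = 1.
Change = 23 − 1 = 22.

22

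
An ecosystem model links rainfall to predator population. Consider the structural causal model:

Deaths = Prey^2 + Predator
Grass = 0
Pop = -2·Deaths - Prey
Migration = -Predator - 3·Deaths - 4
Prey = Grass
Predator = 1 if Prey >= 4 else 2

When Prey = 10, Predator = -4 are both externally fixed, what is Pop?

Under do(Prey = 10, Predator = -4), each intervened variable's structural equation is replaced by its fixed value.
Deaths = Prey^2 + Predator  [with Prey=10, Predator=-4]  = 96
Pop = -2·Deaths - Prey  [with Deaths=96, Prey=10]  = -202

-202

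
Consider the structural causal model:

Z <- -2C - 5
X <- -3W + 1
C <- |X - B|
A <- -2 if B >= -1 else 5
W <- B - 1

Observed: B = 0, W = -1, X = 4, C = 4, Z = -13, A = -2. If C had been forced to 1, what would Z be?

-7

Intervening sets C = 1 and removes its equation (C <- |X - B|).
Z = -2C - 5  [with C=1]  = -7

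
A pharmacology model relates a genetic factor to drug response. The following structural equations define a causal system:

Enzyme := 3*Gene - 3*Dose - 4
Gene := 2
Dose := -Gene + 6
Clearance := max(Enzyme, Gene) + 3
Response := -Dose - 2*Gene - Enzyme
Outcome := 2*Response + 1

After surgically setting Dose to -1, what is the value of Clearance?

do(Dose=-1) replaces the equation Dose := -Gene + 6 with the constant Dose = -1.
Enzyme = 3*Gene - 3*Dose - 4  [with Gene=2, Dose=-1]  = 5
Clearance = max(Enzyme, Gene) + 3  [with Enzyme=5, Gene=2]  = 8

8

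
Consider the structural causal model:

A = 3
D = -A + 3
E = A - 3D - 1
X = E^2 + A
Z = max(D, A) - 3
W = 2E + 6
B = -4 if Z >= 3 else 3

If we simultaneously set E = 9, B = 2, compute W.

Under do(E = 9, B = 2), each intervened variable's structural equation is replaced by its fixed value.
W = 2E + 6  [with E=9]  = 24

24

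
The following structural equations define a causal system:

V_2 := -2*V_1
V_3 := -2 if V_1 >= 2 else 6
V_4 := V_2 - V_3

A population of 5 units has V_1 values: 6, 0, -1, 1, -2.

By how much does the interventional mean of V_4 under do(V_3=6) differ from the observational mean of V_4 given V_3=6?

Every unit gets V_3=6 under the intervention. V_4 values become -18, -6, -4, -8, -2; E[V_4|do(V_3=6)] = -7.6.
Observing V_3=6 restricts to units where V_3's equation naturally yields 6: V_1 ∈ {0, -1, 1, -2}. In that subpopulation V_4 = -6, -4, -8, -2, mean -5.
Difference = -7.6 − (-5) = -2.6.

-2.6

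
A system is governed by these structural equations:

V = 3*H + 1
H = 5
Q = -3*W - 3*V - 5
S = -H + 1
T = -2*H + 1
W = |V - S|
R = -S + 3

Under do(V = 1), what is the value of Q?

-23

Under do(V=1), the mechanism V = 3*H + 1 is discarded; V is fixed at 1.
S = -H + 1  [with H=5]  = -4
W = |V - S|  [with V=1, S=-4]  = 5
Q = -3*W - 3*V - 5  [with W=5, V=1]  = -23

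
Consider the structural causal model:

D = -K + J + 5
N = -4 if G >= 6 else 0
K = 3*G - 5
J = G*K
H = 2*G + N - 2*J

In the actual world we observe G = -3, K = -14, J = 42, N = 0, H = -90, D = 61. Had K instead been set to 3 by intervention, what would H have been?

12

do(K=3) replaces the equation K = 3*G - 5 with the constant K = 3.
J = G*K  [with G=-3, K=3]  = -9
N = -4 if G >= 6 else 0  [with G=-3]  = 0
H = 2*G + N - 2*J  [with G=-3, N=0, J=-9]  = 12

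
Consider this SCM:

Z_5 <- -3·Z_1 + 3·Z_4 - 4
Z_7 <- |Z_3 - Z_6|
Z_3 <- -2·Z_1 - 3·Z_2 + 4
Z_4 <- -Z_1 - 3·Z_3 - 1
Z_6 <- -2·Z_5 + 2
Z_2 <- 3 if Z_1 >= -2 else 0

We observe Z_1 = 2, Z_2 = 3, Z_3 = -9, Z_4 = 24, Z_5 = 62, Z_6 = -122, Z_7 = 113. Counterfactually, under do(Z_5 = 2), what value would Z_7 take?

7

Under do(Z_5=2), the mechanism Z_5 <- -3·Z_1 + 3·Z_4 - 4 is discarded; Z_5 is fixed at 2.
Z_2 = 3 if Z_1 >= -2 else 0  [with Z_1=2]  = 3
Z_3 = -2·Z_1 - 3·Z_2 + 4  [with Z_1=2, Z_2=3]  = -9
Z_6 = -2·Z_5 + 2  [with Z_5=2]  = -2
Z_7 = |Z_3 - Z_6|  [with Z_3=-9, Z_6=-2]  = 7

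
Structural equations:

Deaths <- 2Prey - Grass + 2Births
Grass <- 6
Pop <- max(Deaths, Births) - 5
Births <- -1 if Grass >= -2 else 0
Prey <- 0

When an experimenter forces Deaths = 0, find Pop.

Intervening sets Deaths = 0 and removes its equation (Deaths <- 2Prey - Grass + 2Births).
Births = -1 if Grass >= -2 else 0  [with Grass=6]  = -1
Pop = max(Deaths, Births) - 5  [with Deaths=0, Births=-1]  = -5

-5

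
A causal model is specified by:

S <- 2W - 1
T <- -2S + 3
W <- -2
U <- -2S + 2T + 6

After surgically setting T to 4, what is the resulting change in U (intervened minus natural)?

The intervention breaks the incoming arrows to T: T <- -2S + 3 no longer applies, and T = 4.
S = 2W - 1  [with W=-2]  = -5
U = -2S + 2T + 6  [with S=-5, T=4]  = 24
Without intervention: S = 2W - 1  [with W=-2]  = -5; T = -2S + 3  [with S=-5]  = 13; U = -2S + 2T + 6  [with S=-5, T=13]  = 42.
Change = 24 − 42 = -18.

-18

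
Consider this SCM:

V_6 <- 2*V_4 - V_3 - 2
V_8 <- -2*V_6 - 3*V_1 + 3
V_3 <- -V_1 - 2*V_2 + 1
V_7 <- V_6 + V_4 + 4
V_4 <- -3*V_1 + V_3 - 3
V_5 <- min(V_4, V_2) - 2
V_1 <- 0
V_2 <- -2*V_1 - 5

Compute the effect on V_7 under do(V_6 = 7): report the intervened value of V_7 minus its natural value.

Intervening sets V_6 = 7 and removes its equation (V_6 <- 2*V_4 - V_3 - 2).
V_2 = -2*V_1 - 5  [with V_1=0]  = -5
V_3 = -V_1 - 2*V_2 + 1  [with V_1=0, V_2=-5]  = 11
V_4 = -3*V_1 + V_3 - 3  [with V_1=0, V_3=11]  = 8
V_7 = V_6 + V_4 + 4  [with V_6=7, V_4=8]  = 19
Without intervention: V_2 = -2*V_1 - 5  [with V_1=0]  = -5; V_3 = -V_1 - 2*V_2 + 1  [with V_1=0, V_2=-5]  = 11; V_4 = -3*V_1 + V_3 - 3  [with V_1=0, V_3=11]  = 8; V_6 = 2*V_4 - V_3 - 2  [with V_4=8, V_3=11]  = 3; V_7 = V_6 + V_4 + 4  [with V_6=3, V_4=8]  = 15.
Change = 19 − 15 = 4.

4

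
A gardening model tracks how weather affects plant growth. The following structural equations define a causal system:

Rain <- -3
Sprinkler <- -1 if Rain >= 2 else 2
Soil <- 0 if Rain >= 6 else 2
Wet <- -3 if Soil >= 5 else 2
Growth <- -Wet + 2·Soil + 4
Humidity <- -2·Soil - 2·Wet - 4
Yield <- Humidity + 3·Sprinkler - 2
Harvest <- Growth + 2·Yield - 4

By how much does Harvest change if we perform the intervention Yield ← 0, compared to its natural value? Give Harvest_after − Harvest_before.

do(Yield=0) replaces the equation Yield <- Humidity + 3·Sprinkler - 2 with the constant Yield = 0.
Soil = 0 if Rain >= 6 else 2  [with Rain=-3]  = 2
Wet = -3 if Soil >= 5 else 2  [with Soil=2]  = 2
Growth = -Wet + 2·Soil + 4  [with Wet=2, Soil=2]  = 6
Harvest = Growth + 2·Yield - 4  [with Growth=6, Yield=0]  = 2
Without intervention: Sprinkler = -1 if Rain >= 2 else 2  [with Rain=-3]  = 2; Soil = 0 if Rain >= 6 else 2  [with Rain=-3]  = 2; Wet = -3 if Soil >= 5 else 2  [with Soil=2]  = 2; Growth = -Wet + 2·Soil + 4  [with Wet=2, Soil=2]  = 6; Humidity = -2·Soil - 2·Wet - 4  [with Soil=2, Wet=2]  = -12; Yield = Humidity + 3·Sprinkler - 2  [with Humidity=-12, Sprinkler=2]  = -8; Harvest = Growth + 2·Yield - 4  [with Growth=6, Yield=-8]  = -14.
Change = 2 − (-14) = 16.

16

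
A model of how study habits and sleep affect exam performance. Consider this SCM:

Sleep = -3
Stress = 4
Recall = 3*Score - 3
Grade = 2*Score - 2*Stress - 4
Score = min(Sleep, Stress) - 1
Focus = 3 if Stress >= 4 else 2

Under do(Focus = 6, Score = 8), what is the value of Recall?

21

Setting Focus = 6, Score = 8 by intervention discards those variables' equations.
Recall = 3*Score - 3  [with Score=8]  = 21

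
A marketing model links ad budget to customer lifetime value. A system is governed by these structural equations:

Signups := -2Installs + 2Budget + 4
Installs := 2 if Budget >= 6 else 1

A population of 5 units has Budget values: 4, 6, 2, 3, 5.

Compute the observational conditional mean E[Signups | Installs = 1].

E[Signups|Installs=1] averages over only the 4 units with Installs=1 (Budget = 4, 2, 3, 5): Signups = 10, 6, 8, 12, mean 9.

9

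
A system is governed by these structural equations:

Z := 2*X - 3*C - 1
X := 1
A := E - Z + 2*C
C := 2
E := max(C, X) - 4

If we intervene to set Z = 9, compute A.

-7

Intervening sets Z = 9 and removes its equation (Z := 2*X - 3*C - 1).
E = max(C, X) - 4  [with C=2, X=1]  = -2
A = E - Z + 2*C  [with E=-2, Z=9, C=2]  = -7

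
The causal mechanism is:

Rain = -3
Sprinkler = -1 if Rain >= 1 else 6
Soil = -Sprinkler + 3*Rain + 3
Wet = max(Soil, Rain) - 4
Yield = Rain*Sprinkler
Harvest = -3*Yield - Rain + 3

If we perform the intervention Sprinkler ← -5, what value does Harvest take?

-39

Under do(Sprinkler=-5), the mechanism Sprinkler = -1 if Rain >= 1 else 6 is discarded; Sprinkler is fixed at -5.
Yield = Rain*Sprinkler  [with Rain=-3, Sprinkler=-5]  = 15
Harvest = -3*Yield - Rain + 3  [with Yield=15, Rain=-3]  = -39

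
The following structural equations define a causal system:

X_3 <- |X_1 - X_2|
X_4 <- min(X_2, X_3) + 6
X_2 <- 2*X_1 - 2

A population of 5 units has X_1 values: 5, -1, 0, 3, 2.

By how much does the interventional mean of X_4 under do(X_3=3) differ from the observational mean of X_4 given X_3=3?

0.9

The intervention sets X_3=3 in all 5 units regardless of X_1. Recomputing X_4 per unit gives 9, 2, 4, 9, 8; average 6.4.
E[X_4|X_3=3] averages over only the 2 units with X_3=3 (X_1 = 5, -1): X_4 = 9, 2, mean 5.5.
Difference = 6.4 − 5.5 = 0.9.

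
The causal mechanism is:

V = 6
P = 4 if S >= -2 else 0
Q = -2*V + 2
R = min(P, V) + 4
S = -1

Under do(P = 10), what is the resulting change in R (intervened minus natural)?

2

do(P=10) replaces the equation P = 4 if S >= -2 else 0 with the constant P = 10.
R = min(P, V) + 4  [with P=10, V=6]  = 10
Without intervention: P = 4 if S >= -2 else 0  [with S=-1]  = 4; R = min(P, V) + 4  [with P=4, V=6]  = 8.
Change = 10 − 8 = 2.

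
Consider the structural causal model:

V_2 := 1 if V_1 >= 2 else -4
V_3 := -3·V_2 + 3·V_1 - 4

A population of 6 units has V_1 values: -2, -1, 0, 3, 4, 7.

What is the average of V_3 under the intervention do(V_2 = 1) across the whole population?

-1.5

Every unit gets V_2=1 under the intervention. V_3 values become -13, -10, -7, 2, 5, 14; E[V_3|do(V_2=1)] = -1.5.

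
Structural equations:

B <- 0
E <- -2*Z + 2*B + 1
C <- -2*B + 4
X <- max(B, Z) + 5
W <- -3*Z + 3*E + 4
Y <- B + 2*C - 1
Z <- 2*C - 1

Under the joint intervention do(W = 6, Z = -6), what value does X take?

Under do(W = 6, Z = -6), each intervened variable's structural equation is replaced by its fixed value.
X = max(B, Z) + 5  [with B=0, Z=-6]  = 5

5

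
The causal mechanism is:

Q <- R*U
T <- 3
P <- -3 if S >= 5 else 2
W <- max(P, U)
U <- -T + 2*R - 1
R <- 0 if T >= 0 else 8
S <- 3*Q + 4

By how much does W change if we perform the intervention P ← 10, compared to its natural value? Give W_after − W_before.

8

Intervening sets P = 10 and removes its equation (P <- -3 if S >= 5 else 2).
R = 0 if T >= 0 else 8  [with T=3]  = 0
U = -T + 2*R - 1  [with T=3, R=0]  = -4
W = max(P, U)  [with P=10, U=-4]  = 10
Without intervention: R = 0 if T >= 0 else 8  [with T=3]  = 0; U = -T + 2*R - 1  [with T=3, R=0]  = -4; Q = R*U  [with R=0, U=-4]  = 0; S = 3*Q + 4  [with Q=0]  = 4; P = -3 if S >= 5 else 2  [with S=4]  = 2; W = max(P, U)  [with P=2, U=-4]  = 2.
Change = 10 − 2 = 8.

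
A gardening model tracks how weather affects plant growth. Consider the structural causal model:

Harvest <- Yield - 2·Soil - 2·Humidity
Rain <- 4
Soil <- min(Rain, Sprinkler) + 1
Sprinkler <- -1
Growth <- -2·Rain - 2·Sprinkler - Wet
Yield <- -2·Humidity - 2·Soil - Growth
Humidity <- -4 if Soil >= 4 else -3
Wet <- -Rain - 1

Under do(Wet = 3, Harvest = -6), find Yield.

Setting Wet = 3, Harvest = -6 by intervention discards those variables' equations.
Soil = min(Rain, Sprinkler) + 1  [with Rain=4, Sprinkler=-1]  = 0
Growth = -2·Rain - 2·Sprinkler - Wet  [with Rain=4, Sprinkler=-1, Wet=3]  = -9
Humidity = -4 if Soil >= 4 else -3  [with Soil=0]  = -3
Yield = -2·Humidity - 2·Soil - Growth  [with Humidity=-3, Soil=0, Growth=-9]  = 15

15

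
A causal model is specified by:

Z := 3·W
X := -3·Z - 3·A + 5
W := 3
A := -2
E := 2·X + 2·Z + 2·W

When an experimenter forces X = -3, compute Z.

9

Under do(X=-3), the mechanism X := -3·Z - 3·A + 5 is discarded; X is fixed at -3.
Since Z is not a descendant of the intervened variable, it is unaffected.
Z = 3·W  [with W=3]  = 9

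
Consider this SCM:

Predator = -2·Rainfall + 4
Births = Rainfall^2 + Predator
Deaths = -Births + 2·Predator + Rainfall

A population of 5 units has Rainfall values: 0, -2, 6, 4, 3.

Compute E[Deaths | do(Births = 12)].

do(Births=12) breaks Births's dependence on Rainfall. With Births=12 fixed, Deaths across the units is -4, 2, -22, -16, -13, mean -10.6.

-10.6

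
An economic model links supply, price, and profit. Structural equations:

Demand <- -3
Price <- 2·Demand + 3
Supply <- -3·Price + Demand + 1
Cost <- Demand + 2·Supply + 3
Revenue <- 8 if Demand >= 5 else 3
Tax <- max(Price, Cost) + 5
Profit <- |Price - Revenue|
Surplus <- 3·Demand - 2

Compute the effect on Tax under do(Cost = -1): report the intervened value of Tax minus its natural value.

Under do(Cost=-1), the mechanism Cost <- Demand + 2·Supply + 3 is discarded; Cost is fixed at -1.
Price = 2·Demand + 3  [with Demand=-3]  = -3
Tax = max(Price, Cost) + 5  [with Price=-3, Cost=-1]  = 4
Without intervention: Price = 2·Demand + 3  [with Demand=-3]  = -3; Supply = -3·Price + Demand + 1  [with Price=-3, Demand=-3]  = 7; Cost = Demand + 2·Supply + 3  [with Demand=-3, Supply=7]  = 14; Tax = max(Price, Cost) + 5  [with Price=-3, Cost=14]  = 19.
Change = 4 − 19 = -15.

-15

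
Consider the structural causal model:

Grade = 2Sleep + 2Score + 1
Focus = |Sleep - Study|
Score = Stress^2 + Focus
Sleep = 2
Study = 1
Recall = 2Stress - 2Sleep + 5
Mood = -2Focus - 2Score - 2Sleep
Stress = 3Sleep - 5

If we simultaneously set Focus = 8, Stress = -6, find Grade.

The joint intervention fixes Focus = 8, Stress = -6, removing each variable's own equation.
Score = Stress^2 + Focus  [with Stress=-6, Focus=8]  = 44
Grade = 2Sleep + 2Score + 1  [with Sleep=2, Score=44]  = 93

93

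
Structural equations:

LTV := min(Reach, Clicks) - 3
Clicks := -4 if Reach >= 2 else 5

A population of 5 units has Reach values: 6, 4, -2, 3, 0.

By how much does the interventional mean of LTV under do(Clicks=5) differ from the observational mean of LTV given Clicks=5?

The intervention sets Clicks=5 in all 5 units regardless of Reach. Recomputing LTV per unit gives 2, 1, -5, 0, -3; average -1.
Observing Clicks=5 restricts to units where Clicks's equation naturally yields 5: Reach ∈ {-2, 0}. In that subpopulation LTV = -5, -3, mean -4.
Difference = -1 − (-4) = 3.

3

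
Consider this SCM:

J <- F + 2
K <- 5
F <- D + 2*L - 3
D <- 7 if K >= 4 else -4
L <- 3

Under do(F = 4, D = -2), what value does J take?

The joint intervention fixes F = 4, D = -2, removing each variable's own equation.
J = F + 2  [with F=4]  = 6

6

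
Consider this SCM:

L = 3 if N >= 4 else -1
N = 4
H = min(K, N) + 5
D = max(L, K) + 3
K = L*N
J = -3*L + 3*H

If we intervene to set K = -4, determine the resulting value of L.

3

Under do(K=-4), the mechanism K = L*N is discarded; K is fixed at -4.
Since L is not a descendant of the intervened variable, it is unaffected.
L = 3 if N >= 4 else -1  [with N=4]  = 3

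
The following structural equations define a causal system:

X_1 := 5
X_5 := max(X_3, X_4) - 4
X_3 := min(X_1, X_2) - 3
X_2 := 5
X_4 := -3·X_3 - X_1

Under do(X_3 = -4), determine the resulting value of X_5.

do(X_3=-4) replaces the equation X_3 := min(X_1, X_2) - 3 with the constant X_3 = -4.
X_4 = -3·X_3 - X_1  [with X_3=-4, X_1=5]  = 7
X_5 = max(X_3, X_4) - 4  [with X_3=-4, X_4=7]  = 3

3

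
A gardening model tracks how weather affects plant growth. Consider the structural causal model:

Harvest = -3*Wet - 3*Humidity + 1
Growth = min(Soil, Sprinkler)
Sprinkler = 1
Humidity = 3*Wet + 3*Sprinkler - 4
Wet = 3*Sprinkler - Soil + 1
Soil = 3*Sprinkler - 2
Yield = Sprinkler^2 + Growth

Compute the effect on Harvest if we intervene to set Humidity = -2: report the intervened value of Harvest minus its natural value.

30

Under do(Humidity=-2), the mechanism Humidity = 3*Wet + 3*Sprinkler - 4 is discarded; Humidity is fixed at -2.
Soil = 3*Sprinkler - 2  [with Sprinkler=1]  = 1
Wet = 3*Sprinkler - Soil + 1  [with Sprinkler=1, Soil=1]  = 3
Harvest = -3*Wet - 3*Humidity + 1  [with Wet=3, Humidity=-2]  = -2
Without intervention: Soil = 3*Sprinkler - 2  [with Sprinkler=1]  = 1; Wet = 3*Sprinkler - Soil + 1  [with Sprinkler=1, Soil=1]  = 3; Humidity = 3*Wet + 3*Sprinkler - 4  [with Wet=3, Sprinkler=1]  = 8; Harvest = -3*Wet - 3*Humidity + 1  [with Wet=3, Humidity=8]  = -32.
Change = -2 − (-32) = 30.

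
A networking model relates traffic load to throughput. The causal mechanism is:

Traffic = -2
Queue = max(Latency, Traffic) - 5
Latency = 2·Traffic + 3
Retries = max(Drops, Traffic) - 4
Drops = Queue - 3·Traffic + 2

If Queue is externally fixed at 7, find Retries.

11

do(Queue=7) replaces the equation Queue = max(Latency, Traffic) - 5 with the constant Queue = 7.
Drops = Queue - 3·Traffic + 2  [with Queue=7, Traffic=-2]  = 15
Retries = max(Drops, Traffic) - 4  [with Drops=15, Traffic=-2]  = 11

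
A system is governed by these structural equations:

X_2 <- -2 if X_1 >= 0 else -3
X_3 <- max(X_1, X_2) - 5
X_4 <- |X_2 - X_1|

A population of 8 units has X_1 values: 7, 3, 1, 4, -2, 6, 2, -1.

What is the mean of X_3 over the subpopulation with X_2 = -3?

-6.5

E[X_3|X_2=-3] averages over only the 2 units with X_2=-3 (X_1 = -2, -1): X_3 = -7, -6, mean -6.5.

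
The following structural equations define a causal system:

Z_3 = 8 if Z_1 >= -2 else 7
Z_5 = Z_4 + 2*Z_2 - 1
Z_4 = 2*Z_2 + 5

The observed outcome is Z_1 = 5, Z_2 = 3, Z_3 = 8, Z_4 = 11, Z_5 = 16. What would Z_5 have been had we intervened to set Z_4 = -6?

Intervening sets Z_4 = -6 and removes its equation (Z_4 = 2*Z_2 + 5).
Z_5 = Z_4 + 2*Z_2 - 1  [with Z_4=-6, Z_2=3]  = -1

-1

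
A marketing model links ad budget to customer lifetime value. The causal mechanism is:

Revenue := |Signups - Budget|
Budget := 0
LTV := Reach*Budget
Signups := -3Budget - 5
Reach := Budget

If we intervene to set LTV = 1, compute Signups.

do(LTV=1) replaces the equation LTV := Reach*Budget with the constant LTV = 1.
Signups is not downstream of the intervention, so its value is determined by the original equations.
Signups = -3Budget - 5  [with Budget=0]  = -5

-5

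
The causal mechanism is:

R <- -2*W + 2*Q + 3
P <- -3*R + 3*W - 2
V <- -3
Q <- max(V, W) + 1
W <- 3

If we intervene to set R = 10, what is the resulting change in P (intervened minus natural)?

-15

Intervening sets R = 10 and removes its equation (R <- -2*W + 2*Q + 3).
P = -3*R + 3*W - 2  [with R=10, W=3]  = -23
Without intervention: Q = max(V, W) + 1  [with V=-3, W=3]  = 4; R = -2*W + 2*Q + 3  [with W=3, Q=4]  = 5; P = -3*R + 3*W - 2  [with R=5, W=3]  = -8.
Change = -23 − (-8) = -15.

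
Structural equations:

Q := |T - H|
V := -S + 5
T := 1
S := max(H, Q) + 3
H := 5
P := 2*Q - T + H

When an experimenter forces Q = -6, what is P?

The intervention breaks the incoming arrows to Q: Q := |T - H| no longer applies, and Q = -6.
P = 2*Q - T + H  [with Q=-6, T=1, H=5]  = -8

-8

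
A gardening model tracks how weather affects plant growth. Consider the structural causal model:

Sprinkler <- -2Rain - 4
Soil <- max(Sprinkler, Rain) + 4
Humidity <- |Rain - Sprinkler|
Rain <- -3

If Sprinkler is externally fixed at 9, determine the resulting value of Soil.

13

The intervention breaks the incoming arrows to Sprinkler: Sprinkler <- -2Rain - 4 no longer applies, and Sprinkler = 9.
Soil = max(Sprinkler, Rain) + 4  [with Sprinkler=9, Rain=-3]  = 13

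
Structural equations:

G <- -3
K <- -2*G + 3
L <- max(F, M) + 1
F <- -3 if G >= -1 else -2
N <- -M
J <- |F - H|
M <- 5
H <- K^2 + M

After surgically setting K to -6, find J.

do(K=-6) replaces the equation K <- -2*G + 3 with the constant K = -6.
F = -3 if G >= -1 else -2  [with G=-3]  = -2
H = K^2 + M  [with K=-6, M=5]  = 41
J = |F - H|  [with F=-2, H=41]  = 43

43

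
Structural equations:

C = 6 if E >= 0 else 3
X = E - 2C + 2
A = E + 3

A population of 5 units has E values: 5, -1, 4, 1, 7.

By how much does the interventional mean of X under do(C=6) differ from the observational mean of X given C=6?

-1.05

The intervention sets C=6 in all 5 units regardless of E. Recomputing X per unit gives -5, -11, -6, -9, -3; average -6.8.
Conditioning on C=6 selects the 4 unit(s) with E ∈ {5, 4, 1, 7}. Their X values: -5, -6, -9, -3. Mean = -5.75.
Difference = -6.8 − (-5.75) = -1.05.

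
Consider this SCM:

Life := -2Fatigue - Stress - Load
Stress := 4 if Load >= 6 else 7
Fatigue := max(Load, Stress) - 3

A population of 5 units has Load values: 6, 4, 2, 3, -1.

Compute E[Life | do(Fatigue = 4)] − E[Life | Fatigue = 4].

Every unit gets Fatigue=4 under the intervention. Life values become -18, -19, -17, -18, -14; E[Life|do(Fatigue=4)] = -17.2.
Observing Fatigue=4 restricts to units where Fatigue's equation naturally yields 4: Load ∈ {4, 2, 3, -1}. In that subpopulation Life = -19, -17, -18, -14, mean -17.
Difference = -17.2 − (-17) = -0.2.

-0.2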